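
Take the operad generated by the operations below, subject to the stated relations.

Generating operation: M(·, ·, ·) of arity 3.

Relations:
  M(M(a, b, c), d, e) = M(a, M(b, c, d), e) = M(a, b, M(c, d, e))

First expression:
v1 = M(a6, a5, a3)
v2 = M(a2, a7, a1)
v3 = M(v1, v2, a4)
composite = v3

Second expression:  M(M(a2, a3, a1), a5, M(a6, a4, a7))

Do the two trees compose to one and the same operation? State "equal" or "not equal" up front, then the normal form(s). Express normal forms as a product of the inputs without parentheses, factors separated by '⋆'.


not equal; the first gives a6 ⋆ a5 ⋆ a3 ⋆ a2 ⋆ a7 ⋆ a1 ⋆ a4 and the second a2 ⋆ a3 ⋆ a1 ⋆ a5 ⋆ a6 ⋆ a4 ⋆ a7

The first expression, normalized: a6 ⋆ a5 ⋆ a3 ⋆ a2 ⋆ a7 ⋆ a1 ⋆ a4
The second expression, normalized: a2 ⋆ a3 ⋆ a1 ⋆ a5 ⋆ a6 ⋆ a4 ⋆ a7
The forms do not match — not equal.


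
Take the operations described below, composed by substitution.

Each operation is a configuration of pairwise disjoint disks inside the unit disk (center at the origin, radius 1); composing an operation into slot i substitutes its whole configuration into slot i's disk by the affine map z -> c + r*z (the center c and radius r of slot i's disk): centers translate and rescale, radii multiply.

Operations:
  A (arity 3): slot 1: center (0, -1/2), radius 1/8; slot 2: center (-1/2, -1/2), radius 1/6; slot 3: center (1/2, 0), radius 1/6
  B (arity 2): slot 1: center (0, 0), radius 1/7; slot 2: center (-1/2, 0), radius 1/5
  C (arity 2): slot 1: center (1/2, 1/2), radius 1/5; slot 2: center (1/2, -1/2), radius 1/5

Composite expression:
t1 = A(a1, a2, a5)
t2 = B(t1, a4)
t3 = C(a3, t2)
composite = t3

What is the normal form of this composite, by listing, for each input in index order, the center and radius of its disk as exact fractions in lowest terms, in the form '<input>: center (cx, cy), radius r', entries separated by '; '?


Nesting under C composes maps z -> c + r*z down each a-path.
input a3: composing its 1 substitution step yields center (1/2, 1/2), radius 1/5
input a1: composing its 3 substitution steps yields center (1/2, -18/35), radius 1/280
input a2: composing its 3 substitution steps yields center (17/35, -18/35), radius 1/210
input a5: composing its 3 substitution steps yields center (18/35, -1/2), radius 1/210
input a4: composing its 2 substitution steps yields center (2/5, -1/2), radius 1/25

a1: center (1/2, -18/35), radius 1/280; a2: center (17/35, -18/35), radius 1/210; a3: center (1/2, 1/2), radius 1/5; a4: center (2/5, -1/2), radius 1/25; a5: center (18/35, -1/2), radius 1/210


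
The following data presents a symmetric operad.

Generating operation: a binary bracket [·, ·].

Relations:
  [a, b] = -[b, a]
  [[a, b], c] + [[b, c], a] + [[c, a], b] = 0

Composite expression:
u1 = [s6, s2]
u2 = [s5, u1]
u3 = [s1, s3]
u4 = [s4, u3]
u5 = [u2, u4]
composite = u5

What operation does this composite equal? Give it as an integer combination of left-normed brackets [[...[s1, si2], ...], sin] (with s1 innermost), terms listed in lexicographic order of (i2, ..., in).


[[[[[s1, s3], s4], s2], s6], s5] - [[[[[s1, s3], s4], s5], s2], s6] + [[[[[s1, s3], s4], s5], s6], s2] - [[[[[s1, s3], s4], s6], s2], s5]

Left-normed coefficients sit on the s1-initial expansion words.
Composite bracket: [[s5, [s6, s2]], [s4, [s1, s3]]]
Under [a, b] = ab - ba we get 32 signed associative words (2^5 = 32).
The s1-initial words carry the normal form:
  from s1s3s4s2s6s5, sign +1: term +[[[[[s1, s3], s4], s2], s6], s5]
  from s1s3s4s5s2s6, sign -1: term -[[[[[s1, s3], s4], s5], s2], s6]
  from s1s3s4s5s6s2, sign +1: term +[[[[[s1, s3], s4], s5], s6], s2]
  from s1s3s4s6s2s5, sign -1: term -[[[[[s1, s3], s4], s6], s2], s5]


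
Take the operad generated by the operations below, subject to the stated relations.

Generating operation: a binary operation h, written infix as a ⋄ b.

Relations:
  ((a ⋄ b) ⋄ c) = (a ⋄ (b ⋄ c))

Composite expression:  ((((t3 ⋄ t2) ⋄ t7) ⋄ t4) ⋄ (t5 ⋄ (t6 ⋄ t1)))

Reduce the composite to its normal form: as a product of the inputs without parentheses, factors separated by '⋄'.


t3 ⋄ t2 ⋄ t7 ⋄ t4 ⋄ t5 ⋄ t6 ⋄ t1


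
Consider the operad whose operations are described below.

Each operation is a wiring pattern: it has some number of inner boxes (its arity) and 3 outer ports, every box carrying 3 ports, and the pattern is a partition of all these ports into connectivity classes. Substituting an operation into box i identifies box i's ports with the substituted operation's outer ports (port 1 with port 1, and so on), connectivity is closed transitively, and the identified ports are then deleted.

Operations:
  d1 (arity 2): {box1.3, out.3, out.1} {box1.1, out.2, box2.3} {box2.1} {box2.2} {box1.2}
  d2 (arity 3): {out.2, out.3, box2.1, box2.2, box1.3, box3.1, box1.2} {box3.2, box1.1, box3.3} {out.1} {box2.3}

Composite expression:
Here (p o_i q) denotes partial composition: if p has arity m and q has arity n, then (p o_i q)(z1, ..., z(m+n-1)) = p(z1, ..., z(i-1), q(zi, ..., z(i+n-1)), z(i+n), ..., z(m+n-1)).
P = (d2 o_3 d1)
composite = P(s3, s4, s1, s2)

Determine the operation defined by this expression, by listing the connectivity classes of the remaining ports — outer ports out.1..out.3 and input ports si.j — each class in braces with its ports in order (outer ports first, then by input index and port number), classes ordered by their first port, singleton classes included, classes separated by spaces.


Treat the ports identified at d2 as solder joints: merge, then drop.
after d1, the pattern on (s1, s2) reads {out.1, out.3, s1.3} {out.2, s1.1, s2.3} {s1.2} {s2.1} {s2.2} (out.j = its outer ports)
after d2, the pattern on (s3, s4, s1, s2) reads {out.1} {out.2, out.3, s1.1, s1.3, s2.3, s3.1, s3.2, s3.3, s4.1, s4.2} {s1.2} {s2.1} {s2.2} {s4.3} (out.j = its outer ports)

{out.1} {out.2, out.3, s1.1, s1.3, s2.3, s3.1, s3.2, s3.3, s4.1, s4.2} {s1.2} {s2.1} {s2.2} {s4.3}


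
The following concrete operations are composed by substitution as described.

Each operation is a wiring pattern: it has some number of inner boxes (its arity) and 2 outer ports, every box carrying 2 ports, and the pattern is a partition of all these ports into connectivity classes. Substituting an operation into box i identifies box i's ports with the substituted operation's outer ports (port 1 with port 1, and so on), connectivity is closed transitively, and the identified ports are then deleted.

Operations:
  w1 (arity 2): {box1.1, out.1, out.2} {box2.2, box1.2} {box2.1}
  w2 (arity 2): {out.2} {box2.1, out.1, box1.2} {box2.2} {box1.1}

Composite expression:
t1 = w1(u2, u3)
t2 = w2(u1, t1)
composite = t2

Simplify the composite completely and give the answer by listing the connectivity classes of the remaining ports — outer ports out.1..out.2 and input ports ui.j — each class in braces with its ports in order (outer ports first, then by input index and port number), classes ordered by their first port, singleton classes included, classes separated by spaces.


{out.1, u1.2, u2.1} {out.2} {u1.1} {u2.2, u3.2} {u3.1}


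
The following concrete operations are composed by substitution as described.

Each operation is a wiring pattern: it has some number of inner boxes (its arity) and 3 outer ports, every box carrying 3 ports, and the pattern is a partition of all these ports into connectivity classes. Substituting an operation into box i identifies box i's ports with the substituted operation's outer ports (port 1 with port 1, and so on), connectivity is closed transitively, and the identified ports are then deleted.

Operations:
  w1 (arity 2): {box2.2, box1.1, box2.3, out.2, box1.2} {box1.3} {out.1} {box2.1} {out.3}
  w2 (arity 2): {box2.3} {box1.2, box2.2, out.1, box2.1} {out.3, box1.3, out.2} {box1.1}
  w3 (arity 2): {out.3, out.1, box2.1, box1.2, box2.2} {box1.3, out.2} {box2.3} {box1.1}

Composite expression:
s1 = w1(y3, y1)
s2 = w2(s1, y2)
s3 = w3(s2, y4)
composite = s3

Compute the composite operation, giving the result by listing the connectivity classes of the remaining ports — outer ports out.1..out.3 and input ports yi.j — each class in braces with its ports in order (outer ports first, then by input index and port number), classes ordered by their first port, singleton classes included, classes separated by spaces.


{out.1, out.2, out.3, y4.1, y4.2} {y1.1} {y1.2, y1.3, y2.1, y2.2, y3.1, y3.2} {y2.3} {y3.3} {y4.3}

Substituting into w3 glues patterns; closure does the rest.
w1 over (y3, y1) gives {out.1} {out.2, y1.2, y1.3, y3.1, y3.2} {out.3} {y1.1} {y3.3}, out.j being that stage's outer ports
w2 over (y3, y1, y2) gives {out.1, y1.2, y1.3, y2.1, y2.2, y3.1, y3.2} {out.2, out.3} {y1.1} {y2.3} {y3.3}, out.j being that stage's outer ports
w3 over (y3, y1, y2, y4) gives {out.1, out.2, out.3, y4.1, y4.2} {y1.1} {y1.2, y1.3, y2.1, y2.2, y3.1, y3.2} {y2.3} {y3.3} {y4.3}, out.j being that stage's outer ports


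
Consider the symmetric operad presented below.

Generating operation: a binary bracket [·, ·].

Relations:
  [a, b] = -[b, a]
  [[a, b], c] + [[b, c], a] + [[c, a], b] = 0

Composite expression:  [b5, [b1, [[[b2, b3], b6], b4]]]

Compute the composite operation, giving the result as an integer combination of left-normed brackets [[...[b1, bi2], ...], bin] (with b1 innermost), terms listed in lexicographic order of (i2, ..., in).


-[[[[[b1, b2], b3], b6], b4], b5] + [[[[[b1, b3], b2], b6], b4], b5] + [[[[[b1, b4], b2], b3], b6], b5] - [[[[[b1, b4], b3], b2], b6], b5] - [[[[[b1, b4], b6], b2], b3], b5] + [[[[[b1, b4], b6], b3], b2], b5] + [[[[[b1, b6], b2], b3], b4], b5] - [[[[[b1, b6], b3], b2], b4], b5]

Skip Jacobi rewriting: expand, keep b1-initial words, read off terms.
Composite bracket: [b5, [b1, [[[b2, b3], b6], b4]]]
The bracket unfolds into 32 signed words via [a, b] = ab - ba (2^5 = 32).
Words beginning with b1 determine it all:
  sign of b1b2b3b6b4b5 is -1, so it contributes -[[[[[b1, b2], b3], b6], b4], b5]
  sign of b1b3b2b6b4b5 is +1, so it contributes +[[[[[b1, b3], b2], b6], b4], b5]
  sign of b1b4b2b3b6b5 is +1, so it contributes +[[[[[b1, b4], b2], b3], b6], b5]
  sign of b1b4b3b2b6b5 is -1, so it contributes -[[[[[b1, b4], b3], b2], b6], b5]
  sign of b1b4b6b2b3b5 is -1, so it contributes -[[[[[b1, b4], b6], b2], b3], b5]
  sign of b1b4b6b3b2b5 is +1, so it contributes +[[[[[b1, b4], b6], b3], b2], b5]
  sign of b1b6b2b3b4b5 is +1, so it contributes +[[[[[b1, b6], b2], b3], b4], b5]
  sign of b1b6b3b2b4b5 is -1, so it contributes -[[[[[b1, b6], b3], b2], b4], b5]


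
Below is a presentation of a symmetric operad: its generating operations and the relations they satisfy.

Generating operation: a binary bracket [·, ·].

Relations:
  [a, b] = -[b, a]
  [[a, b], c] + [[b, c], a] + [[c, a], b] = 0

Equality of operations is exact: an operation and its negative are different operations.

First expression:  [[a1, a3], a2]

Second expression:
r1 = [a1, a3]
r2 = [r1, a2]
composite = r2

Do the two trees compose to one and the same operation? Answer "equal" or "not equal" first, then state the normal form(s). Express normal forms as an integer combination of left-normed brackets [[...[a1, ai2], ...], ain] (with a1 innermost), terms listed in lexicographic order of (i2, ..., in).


The first expression reduces to [[a1, a3], a2]
The second expression reduces to [[a1, a3], a2]
The forms coincide; equal.

equal; the common form is [[a1, a3], a2]


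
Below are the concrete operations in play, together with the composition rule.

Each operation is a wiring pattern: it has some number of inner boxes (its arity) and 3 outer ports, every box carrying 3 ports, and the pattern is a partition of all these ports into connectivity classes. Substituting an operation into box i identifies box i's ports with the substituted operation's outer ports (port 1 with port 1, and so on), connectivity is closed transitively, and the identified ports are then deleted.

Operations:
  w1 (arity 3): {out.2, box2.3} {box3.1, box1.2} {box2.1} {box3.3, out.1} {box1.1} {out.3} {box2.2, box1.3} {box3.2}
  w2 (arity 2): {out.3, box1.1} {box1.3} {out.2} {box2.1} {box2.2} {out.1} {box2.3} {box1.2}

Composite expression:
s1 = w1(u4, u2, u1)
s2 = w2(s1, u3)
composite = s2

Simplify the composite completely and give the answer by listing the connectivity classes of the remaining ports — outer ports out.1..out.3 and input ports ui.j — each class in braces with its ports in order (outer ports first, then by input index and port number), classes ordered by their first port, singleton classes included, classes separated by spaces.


{out.1} {out.2} {out.3, u1.3} {u1.1, u4.2} {u1.2} {u2.1} {u2.2, u4.3} {u2.3} {u3.1} {u3.2} {u3.3} {u4.1}

Connectivity passes through glued w2-boundaries; trace each wire chain.
composing w1 on (u4, u2, u1), with out.j its own outer ports: {out.1, u1.3} {out.2, u2.3} {out.3} {u1.1, u4.2} {u1.2} {u2.1} {u2.2, u4.3} {u4.1}
composing w2 on (u4, u2, u1, u3), with out.j its own outer ports: {out.1} {out.2} {out.3, u1.3} {u1.1, u4.2} {u1.2} {u2.1} {u2.2, u4.3} {u2.3} {u3.1} {u3.2} {u3.3} {u4.1}


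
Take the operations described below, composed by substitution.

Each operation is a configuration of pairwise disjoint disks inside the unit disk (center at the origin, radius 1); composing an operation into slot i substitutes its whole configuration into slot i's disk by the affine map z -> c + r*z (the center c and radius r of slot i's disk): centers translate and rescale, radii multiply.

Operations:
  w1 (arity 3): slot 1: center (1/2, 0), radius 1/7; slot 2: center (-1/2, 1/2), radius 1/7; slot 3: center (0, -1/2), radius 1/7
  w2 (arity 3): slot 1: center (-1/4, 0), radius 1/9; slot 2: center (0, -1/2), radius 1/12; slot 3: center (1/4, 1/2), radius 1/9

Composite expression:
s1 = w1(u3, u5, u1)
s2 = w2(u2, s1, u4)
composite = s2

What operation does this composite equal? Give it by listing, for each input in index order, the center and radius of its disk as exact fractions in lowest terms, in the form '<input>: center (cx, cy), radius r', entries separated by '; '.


Below w2, radii multiply path by path; the u-disk centers shift.
input u2: composing its 1 substitution step yields center (-1/4, 0), radius 1/9
input u3: composing its 2 substitution steps yields center (1/24, -1/2), radius 1/84
input u5: composing its 2 substitution steps yields center (-1/24, -11/24), radius 1/84
input u1: composing its 2 substitution steps yields center (0, -13/24), radius 1/84
input u4: composing its 1 substitution step yields center (1/4, 1/2), radius 1/9

u1: center (0, -13/24), radius 1/84; u2: center (-1/4, 0), radius 1/9; u3: center (1/24, -1/2), radius 1/84; u4: center (1/4, 1/2), radius 1/9; u5: center (-1/24, -11/24), radius 1/84


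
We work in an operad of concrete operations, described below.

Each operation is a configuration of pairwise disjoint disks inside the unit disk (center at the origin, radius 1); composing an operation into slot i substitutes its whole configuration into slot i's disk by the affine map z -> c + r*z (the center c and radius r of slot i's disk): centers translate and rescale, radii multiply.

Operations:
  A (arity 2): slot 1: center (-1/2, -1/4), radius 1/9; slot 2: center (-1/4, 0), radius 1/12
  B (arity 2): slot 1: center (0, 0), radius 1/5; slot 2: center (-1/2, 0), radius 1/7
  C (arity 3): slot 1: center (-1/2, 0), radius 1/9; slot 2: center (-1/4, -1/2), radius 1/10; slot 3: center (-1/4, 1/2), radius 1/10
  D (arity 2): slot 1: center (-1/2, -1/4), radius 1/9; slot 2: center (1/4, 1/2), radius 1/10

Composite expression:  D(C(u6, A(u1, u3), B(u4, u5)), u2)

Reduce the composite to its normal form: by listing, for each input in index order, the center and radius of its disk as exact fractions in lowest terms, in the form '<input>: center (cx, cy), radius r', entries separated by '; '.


u1: center (-8/15, -37/120), radius 1/810; u2: center (1/4, 1/2), radius 1/10; u3: center (-191/360, -11/36), radius 1/1080; u4: center (-19/36, -7/36), radius 1/450; u5: center (-8/15, -7/36), radius 1/630; u6: center (-5/9, -1/4), radius 1/81


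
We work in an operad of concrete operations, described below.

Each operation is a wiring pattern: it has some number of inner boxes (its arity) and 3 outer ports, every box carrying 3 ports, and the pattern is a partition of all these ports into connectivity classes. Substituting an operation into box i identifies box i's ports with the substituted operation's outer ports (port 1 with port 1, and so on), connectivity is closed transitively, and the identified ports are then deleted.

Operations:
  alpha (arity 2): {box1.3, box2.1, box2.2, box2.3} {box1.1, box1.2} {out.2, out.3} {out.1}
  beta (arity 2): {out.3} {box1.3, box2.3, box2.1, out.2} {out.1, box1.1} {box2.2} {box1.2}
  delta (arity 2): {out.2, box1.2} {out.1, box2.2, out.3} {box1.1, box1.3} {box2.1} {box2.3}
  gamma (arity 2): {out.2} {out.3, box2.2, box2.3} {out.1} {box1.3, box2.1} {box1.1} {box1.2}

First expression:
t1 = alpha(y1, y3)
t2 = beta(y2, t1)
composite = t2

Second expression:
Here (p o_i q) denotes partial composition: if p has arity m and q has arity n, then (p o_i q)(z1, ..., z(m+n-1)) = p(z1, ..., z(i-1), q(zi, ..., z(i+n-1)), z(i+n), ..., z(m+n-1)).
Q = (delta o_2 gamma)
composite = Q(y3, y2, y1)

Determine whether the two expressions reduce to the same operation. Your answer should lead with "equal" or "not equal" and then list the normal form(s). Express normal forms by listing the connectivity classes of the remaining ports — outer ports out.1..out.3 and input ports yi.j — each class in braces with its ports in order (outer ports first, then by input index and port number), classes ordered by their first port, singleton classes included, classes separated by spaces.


not equal; the first gives {out.1, y2.1} {out.2, y2.3} {out.3} {y1.1, y1.2} {y1.3, y3.1, y3.2, y3.3} {y2.2} and the second {out.1, out.3} {out.2, y3.2} {y1.1, y2.3} {y1.2, y1.3} {y2.1} {y2.2} {y3.1, y3.3}

The first composite normalizes to {out.1, y2.1} {out.2, y2.3} {out.3} {y1.1, y1.2} {y1.3, y3.1, y3.2, y3.3} {y2.2}
The second composite normalizes to {out.1, out.3} {out.2, y3.2} {y1.1, y2.3} {y1.2, y1.3} {y2.1} {y2.2} {y3.1, y3.3}
Distinct normal forms: not equal.


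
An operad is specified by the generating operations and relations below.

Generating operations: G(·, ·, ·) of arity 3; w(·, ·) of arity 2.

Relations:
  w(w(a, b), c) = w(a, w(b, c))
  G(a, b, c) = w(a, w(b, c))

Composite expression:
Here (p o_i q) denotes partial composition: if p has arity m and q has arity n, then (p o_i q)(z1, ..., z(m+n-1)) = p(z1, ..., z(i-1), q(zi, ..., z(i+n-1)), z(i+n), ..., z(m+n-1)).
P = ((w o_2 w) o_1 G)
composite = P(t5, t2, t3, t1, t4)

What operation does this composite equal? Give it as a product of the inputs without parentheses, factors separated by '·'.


t5 · t2 · t3 · t1 · t4

Every regrouping of w is equal, so read the t-inputs in written order.
G(t5, t2, t3) flattens to t5 · t2 · t3
w(t1, t4) flattens to t1 · t4
w(G(t5, t2, t3), w(t1, t4)) flattens to t5 · t2 · t3 · t1 · t4


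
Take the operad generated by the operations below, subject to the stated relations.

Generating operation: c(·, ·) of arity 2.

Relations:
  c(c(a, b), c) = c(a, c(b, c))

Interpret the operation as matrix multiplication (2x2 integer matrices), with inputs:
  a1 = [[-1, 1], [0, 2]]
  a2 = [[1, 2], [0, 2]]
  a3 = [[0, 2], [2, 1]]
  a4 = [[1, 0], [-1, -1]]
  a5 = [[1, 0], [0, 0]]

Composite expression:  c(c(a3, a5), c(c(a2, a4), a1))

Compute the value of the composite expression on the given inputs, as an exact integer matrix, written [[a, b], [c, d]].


c(a3, a5) = [[0, 0], [2, 0]]
c(a2, a4) = [[-1, -2], [-2, -2]]
c(c(a2, a4), a1) = [[1, -5], [2, -6]]
c(c(a3, a5), c(c(a2, a4), a1)) = [[0, 0], [2, -10]]

[[0, 0], [2, -10]]


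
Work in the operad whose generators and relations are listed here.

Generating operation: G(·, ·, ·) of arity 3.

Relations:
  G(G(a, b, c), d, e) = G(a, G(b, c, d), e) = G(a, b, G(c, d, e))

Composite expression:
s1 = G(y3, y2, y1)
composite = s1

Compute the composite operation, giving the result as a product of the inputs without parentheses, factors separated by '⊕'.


y3 ⊕ y2 ⊕ y1

Key point: G is associative — brackets drop, the y-order remains.
G(y3, y2, y1) reduces to y3 ⊕ y2 ⊕ y1


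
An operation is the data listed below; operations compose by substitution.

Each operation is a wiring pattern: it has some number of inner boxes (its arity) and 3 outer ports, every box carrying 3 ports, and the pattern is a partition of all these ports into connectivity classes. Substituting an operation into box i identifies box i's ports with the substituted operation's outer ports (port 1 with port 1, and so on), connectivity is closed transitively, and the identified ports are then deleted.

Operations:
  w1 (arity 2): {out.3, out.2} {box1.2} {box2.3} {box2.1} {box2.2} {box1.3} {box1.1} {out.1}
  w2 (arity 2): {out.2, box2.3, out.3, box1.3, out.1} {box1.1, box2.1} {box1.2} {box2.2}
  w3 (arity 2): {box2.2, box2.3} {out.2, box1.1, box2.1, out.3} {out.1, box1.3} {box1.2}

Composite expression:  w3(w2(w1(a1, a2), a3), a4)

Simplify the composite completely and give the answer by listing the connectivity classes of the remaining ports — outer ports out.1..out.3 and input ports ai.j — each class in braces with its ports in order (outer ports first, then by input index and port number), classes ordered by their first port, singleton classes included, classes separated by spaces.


{out.1, out.2, out.3, a3.3, a4.1} {a1.1} {a1.2} {a1.3} {a2.1} {a2.2} {a2.3} {a3.1} {a3.2} {a4.2, a4.3}

Two ports join when wires chain via w3-identified ports.
stage w1: inputs (a1, a2), connectivity {out.1} {out.2, out.3} {a1.1} {a1.2} {a1.3} {a2.1} {a2.2} {a2.3}, out.j its boundary
stage w2: inputs (a1, a2, a3), connectivity {out.1, out.2, out.3, a3.3} {a1.1} {a1.2} {a1.3} {a2.1} {a2.2} {a2.3} {a3.1} {a3.2}, out.j its boundary
stage w3: inputs (a1, a2, a3, a4), connectivity {out.1, out.2, out.3, a3.3, a4.1} {a1.1} {a1.2} {a1.3} {a2.1} {a2.2} {a2.3} {a3.1} {a3.2} {a4.2, a4.3}, out.j its boundary


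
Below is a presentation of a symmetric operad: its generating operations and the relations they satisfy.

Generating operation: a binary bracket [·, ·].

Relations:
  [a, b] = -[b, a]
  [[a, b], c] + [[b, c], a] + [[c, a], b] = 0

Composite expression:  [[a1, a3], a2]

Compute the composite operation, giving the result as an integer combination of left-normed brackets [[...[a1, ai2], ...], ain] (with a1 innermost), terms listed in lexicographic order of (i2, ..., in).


[[a1, a3], a2]


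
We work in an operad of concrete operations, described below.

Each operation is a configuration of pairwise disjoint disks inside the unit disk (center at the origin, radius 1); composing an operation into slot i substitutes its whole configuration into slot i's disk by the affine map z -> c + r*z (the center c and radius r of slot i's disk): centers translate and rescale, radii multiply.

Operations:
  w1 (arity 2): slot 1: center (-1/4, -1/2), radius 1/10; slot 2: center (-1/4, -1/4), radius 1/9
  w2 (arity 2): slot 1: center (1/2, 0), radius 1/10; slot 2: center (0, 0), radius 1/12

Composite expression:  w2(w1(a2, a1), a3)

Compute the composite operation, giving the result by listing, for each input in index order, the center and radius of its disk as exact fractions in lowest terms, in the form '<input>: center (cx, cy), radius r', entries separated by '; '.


a1: center (19/40, -1/40), radius 1/90; a2: center (19/40, -1/20), radius 1/100; a3: center (0, 0), radius 1/12

Nesting under w2 composes maps z -> c + r*z down each a-path.
a2: after 2 affine steps, its disk has center (19/40, -1/20), radius 1/100
a1: after 2 affine steps, its disk has center (19/40, -1/40), radius 1/90
a3: after 1 affine step, its disk has center (0, 0), radius 1/12


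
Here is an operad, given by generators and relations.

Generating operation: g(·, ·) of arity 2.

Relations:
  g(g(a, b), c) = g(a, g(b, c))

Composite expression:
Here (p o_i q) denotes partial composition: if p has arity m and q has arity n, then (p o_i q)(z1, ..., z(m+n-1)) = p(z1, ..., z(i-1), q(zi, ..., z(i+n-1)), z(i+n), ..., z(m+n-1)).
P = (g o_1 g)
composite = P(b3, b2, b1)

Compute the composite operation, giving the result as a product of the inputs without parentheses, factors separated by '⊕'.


b3 ⊕ b2 ⊕ b1

Associativity of g dissolves the nesting; only the b-input order survives.
g(b3, b2) flattens to b3 ⊕ b2
g(g(b3, b2), b1) flattens to b3 ⊕ b2 ⊕ b1


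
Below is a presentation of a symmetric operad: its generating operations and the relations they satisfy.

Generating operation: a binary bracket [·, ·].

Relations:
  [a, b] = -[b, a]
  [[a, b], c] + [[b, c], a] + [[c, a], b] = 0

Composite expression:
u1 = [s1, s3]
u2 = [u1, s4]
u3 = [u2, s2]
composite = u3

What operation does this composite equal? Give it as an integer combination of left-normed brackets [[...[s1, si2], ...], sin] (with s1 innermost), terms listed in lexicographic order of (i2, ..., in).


Antisymmetry and Jacobi reduce to s1-anchored left-normed brackets.
Composite bracket: [[[s1, s3], s4], s2]
The bracket unfolds into 8 signed words via [a, b] = ab - ba (2^3 = 8).
The s1-initial words carry the normal form:
  word s1s3s4s2 has sign +1, contributing +[[[s1, s3], s4], s2]

[[[s1, s3], s4], s2]


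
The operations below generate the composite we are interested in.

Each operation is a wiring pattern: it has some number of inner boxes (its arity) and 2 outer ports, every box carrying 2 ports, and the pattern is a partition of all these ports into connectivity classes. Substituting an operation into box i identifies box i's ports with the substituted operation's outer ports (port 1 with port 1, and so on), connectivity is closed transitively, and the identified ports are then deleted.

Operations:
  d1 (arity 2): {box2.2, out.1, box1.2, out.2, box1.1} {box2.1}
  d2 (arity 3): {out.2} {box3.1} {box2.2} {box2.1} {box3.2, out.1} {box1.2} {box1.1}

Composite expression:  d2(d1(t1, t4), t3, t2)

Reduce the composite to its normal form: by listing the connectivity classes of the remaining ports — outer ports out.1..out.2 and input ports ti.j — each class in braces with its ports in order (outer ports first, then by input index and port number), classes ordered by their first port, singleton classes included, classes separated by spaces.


{out.1, t2.2} {out.2} {t1.1, t1.2, t4.2} {t2.1} {t3.1} {t3.2} {t4.1}

Reachability decides: close wires over d2-identified ports.
through d1, on inputs (t1, t4): {out.1, out.2, t1.1, t1.2, t4.2} {t4.1} (out.j = stage outer ports)
through d2, on inputs (t1, t4, t3, t2): {out.1, t2.2} {out.2} {t1.1, t1.2, t4.2} {t2.1} {t3.1} {t3.2} {t4.1} (out.j = stage outer ports)


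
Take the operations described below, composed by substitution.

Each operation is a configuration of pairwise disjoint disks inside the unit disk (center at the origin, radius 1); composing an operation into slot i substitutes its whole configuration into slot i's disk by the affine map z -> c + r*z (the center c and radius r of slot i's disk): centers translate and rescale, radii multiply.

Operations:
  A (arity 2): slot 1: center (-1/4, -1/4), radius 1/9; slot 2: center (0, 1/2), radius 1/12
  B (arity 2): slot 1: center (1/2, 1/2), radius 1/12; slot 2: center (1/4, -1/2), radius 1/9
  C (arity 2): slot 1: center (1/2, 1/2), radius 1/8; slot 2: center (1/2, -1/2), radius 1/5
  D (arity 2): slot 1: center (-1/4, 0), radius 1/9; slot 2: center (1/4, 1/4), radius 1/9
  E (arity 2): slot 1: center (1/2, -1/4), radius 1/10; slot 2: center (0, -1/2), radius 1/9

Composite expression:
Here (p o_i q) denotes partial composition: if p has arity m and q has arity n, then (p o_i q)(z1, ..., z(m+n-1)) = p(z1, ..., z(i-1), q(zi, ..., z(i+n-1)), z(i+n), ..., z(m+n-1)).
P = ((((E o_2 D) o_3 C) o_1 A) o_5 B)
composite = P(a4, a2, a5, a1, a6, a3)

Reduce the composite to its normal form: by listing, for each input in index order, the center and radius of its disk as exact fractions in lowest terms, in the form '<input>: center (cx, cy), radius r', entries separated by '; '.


a1: center (11/324, -151/324), radius 1/648; a2: center (1/2, -1/5), radius 1/120; a3: center (14/405, -259/540), radius 1/3645; a4: center (19/40, -11/40), radius 1/90; a5: center (-1/36, -1/2), radius 1/81; a6: center (19/540, -773/1620), radius 1/4860


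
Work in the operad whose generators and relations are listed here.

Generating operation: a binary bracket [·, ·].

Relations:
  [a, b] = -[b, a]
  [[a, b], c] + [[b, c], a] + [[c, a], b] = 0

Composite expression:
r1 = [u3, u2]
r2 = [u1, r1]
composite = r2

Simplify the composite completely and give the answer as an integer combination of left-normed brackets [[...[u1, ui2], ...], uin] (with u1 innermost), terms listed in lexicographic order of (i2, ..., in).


-[[u1, u2], u3] + [[u1, u3], u2]

A multilinear Lie element is pinned by u1-initial words (u1 innermost).
Composite bracket: [u1, [u3, u2]]
Applying ab - ba throughout gives 4 signed words (2^2 = 4).
Only words starting with u1 matter:
  word u1u2u3 has sign -1, contributing -[[u1, u2], u3]
  word u1u3u2 has sign +1, contributing +[[u1, u3], u2]


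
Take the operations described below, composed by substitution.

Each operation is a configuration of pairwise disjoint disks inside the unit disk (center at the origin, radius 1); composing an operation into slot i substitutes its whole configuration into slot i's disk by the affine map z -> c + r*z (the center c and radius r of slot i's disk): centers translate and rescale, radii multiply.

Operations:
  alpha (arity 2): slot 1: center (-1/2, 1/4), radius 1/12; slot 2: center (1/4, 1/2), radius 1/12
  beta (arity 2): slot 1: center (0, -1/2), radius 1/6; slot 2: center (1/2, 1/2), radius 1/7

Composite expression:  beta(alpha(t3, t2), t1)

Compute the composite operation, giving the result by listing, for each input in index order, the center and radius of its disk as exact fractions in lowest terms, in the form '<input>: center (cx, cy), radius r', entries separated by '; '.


t1: center (1/2, 1/2), radius 1/7; t2: center (1/24, -5/12), radius 1/72; t3: center (-1/12, -11/24), radius 1/72

Nesting under beta composes maps z -> c + r*z down each t-path.
input t3: composing its 2 substitution steps yields center (-1/12, -11/24), radius 1/72
input t2: composing its 2 substitution steps yields center (1/24, -5/12), radius 1/72
input t1: composing its 1 substitution step yields center (1/2, 1/2), radius 1/7


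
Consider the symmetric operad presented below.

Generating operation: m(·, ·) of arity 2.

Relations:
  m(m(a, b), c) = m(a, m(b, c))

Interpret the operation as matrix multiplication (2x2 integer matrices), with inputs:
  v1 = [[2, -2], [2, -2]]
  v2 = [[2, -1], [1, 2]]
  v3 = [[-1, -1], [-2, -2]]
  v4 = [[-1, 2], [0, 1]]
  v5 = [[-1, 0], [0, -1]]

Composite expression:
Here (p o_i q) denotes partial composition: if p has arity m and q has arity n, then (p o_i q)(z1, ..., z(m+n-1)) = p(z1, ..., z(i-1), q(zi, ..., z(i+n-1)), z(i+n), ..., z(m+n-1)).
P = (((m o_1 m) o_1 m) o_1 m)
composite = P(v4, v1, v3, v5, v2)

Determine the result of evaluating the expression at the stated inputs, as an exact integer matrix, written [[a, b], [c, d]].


[[-6, -2], [-6, -2]]

m(v4, v1) = [[2, -2], [2, -2]]
m(m(v4, v1), v3) = [[2, 2], [2, 2]]
m(m(m(v4, v1), v3), v5) = [[-2, -2], [-2, -2]]
m(m(m(m(v4, v1), v3), v5), v2) = [[-6, -2], [-6, -2]]


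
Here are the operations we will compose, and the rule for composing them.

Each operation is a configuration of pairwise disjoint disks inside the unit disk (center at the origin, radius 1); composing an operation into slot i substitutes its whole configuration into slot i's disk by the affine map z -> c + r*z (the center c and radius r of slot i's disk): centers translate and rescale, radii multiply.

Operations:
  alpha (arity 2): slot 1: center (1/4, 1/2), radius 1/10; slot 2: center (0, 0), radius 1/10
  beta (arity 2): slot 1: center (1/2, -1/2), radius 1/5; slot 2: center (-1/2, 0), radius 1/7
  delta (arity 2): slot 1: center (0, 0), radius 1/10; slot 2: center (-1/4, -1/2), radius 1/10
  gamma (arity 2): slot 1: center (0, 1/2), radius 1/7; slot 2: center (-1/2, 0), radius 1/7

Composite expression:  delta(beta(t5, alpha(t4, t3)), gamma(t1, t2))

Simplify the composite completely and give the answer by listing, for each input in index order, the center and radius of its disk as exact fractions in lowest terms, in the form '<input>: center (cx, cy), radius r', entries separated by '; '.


Affine substitution under delta: radii multiply and t-centers shift.
input t5: applying the 2 nested substitutions gives center (1/20, -1/20), radius 1/50
input t4: applying the 3 nested substitutions gives center (-13/280, 1/140), radius 1/700
input t3: applying the 3 nested substitutions gives center (-1/20, 0), radius 1/700
input t1: applying the 2 nested substitutions gives center (-1/4, -9/20), radius 1/70
input t2: applying the 2 nested substitutions gives center (-3/10, -1/2), radius 1/70

t1: center (-1/4, -9/20), radius 1/70; t2: center (-3/10, -1/2), radius 1/70; t3: center (-1/20, 0), radius 1/700; t4: center (-13/280, 1/140), radius 1/700; t5: center (1/20, -1/20), radius 1/50


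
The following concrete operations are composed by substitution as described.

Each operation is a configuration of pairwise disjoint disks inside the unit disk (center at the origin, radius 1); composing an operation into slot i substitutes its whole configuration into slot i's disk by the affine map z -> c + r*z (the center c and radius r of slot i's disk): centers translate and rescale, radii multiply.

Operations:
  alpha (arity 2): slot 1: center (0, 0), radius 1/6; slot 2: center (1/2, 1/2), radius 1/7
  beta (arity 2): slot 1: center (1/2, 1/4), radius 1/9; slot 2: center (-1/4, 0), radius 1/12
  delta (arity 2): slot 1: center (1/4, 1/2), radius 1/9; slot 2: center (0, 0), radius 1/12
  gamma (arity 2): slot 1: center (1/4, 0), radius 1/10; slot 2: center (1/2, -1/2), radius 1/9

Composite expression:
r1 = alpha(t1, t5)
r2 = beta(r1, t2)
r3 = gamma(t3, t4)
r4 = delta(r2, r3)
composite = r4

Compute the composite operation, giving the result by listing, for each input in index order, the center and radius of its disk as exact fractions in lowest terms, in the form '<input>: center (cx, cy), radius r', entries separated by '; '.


t1: center (11/36, 19/36), radius 1/486; t2: center (2/9, 1/2), radius 1/108; t3: center (1/48, 0), radius 1/120; t4: center (1/24, -1/24), radius 1/108; t5: center (101/324, 173/324), radius 1/567


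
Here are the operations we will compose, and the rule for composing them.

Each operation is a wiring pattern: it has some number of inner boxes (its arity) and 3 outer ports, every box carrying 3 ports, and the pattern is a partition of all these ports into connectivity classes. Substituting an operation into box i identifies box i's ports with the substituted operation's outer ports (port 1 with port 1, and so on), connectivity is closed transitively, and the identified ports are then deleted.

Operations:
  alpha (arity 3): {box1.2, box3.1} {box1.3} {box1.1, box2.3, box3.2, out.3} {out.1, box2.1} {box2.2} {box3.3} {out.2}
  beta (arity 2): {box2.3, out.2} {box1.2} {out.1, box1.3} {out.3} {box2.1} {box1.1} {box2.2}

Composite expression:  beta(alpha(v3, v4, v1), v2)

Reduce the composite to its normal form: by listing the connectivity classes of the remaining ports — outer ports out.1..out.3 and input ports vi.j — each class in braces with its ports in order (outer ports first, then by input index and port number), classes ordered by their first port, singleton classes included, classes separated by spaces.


{out.1, v1.2, v3.1, v4.3} {out.2, v2.3} {out.3} {v1.1, v3.2} {v1.3} {v2.1} {v2.2} {v3.3} {v4.1} {v4.2}

Connectivity passes through glued beta-boundaries; trace each wire chain.
after alpha, the pattern on (v3, v4, v1) reads {out.1, v4.1} {out.2} {out.3, v1.2, v3.1, v4.3} {v1.1, v3.2} {v1.3} {v3.3} {v4.2} (out.j = its outer ports)
after beta, the pattern on (v3, v4, v1, v2) reads {out.1, v1.2, v3.1, v4.3} {out.2, v2.3} {out.3} {v1.1, v3.2} {v1.3} {v2.1} {v2.2} {v3.3} {v4.1} {v4.2} (out.j = its outer ports)


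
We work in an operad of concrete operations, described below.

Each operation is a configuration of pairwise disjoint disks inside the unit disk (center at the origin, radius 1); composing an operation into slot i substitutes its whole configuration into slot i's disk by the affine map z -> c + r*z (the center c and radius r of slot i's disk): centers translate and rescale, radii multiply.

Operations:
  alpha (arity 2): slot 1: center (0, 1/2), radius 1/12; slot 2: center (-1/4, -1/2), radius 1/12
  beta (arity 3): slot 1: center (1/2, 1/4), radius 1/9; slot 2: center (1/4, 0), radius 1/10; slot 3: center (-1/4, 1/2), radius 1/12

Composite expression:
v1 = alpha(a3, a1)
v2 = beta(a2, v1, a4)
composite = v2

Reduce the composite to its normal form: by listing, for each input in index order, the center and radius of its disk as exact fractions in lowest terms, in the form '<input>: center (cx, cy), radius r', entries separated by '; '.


a1: center (9/40, -1/20), radius 1/120; a2: center (1/2, 1/4), radius 1/9; a3: center (1/4, 1/20), radius 1/120; a4: center (-1/4, 1/2), radius 1/12


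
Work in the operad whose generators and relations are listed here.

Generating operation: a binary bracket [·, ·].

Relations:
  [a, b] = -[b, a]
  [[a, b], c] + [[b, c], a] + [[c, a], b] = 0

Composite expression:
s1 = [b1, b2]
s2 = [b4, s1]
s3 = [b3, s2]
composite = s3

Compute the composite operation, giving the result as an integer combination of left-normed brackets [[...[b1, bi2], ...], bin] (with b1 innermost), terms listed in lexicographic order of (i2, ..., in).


Left-normed coefficients sit on the b1-initial expansion words.
Composite bracket: [b3, [b4, [b1, b2]]]
Each bracket splits as ab - ba, giving 8 signed words (2^3 = 8).
Words beginning with b1 determine it all:
  b1b2b4b3 appears with sign +1, giving the term +[[[b1, b2], b4], b3]

[[[b1, b2], b4], b3]


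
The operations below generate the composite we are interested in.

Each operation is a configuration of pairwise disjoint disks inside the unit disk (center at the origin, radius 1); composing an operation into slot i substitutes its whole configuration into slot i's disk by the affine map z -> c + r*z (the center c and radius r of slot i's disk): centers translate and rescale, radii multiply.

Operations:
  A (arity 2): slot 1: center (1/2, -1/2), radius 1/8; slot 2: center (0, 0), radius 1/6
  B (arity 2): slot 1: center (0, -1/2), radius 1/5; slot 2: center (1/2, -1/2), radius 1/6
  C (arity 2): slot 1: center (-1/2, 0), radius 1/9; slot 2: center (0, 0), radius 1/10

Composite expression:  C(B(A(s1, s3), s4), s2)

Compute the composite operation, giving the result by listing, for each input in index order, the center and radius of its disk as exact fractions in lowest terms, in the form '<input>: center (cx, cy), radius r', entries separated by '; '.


s1: center (-22/45, -1/15), radius 1/360; s2: center (0, 0), radius 1/10; s3: center (-1/2, -1/18), radius 1/270; s4: center (-4/9, -1/18), radius 1/54

Only the slot chain above each s matters under C; compose those maps.
tracing s1 down its 3-map path: center (-22/45, -1/15), radius 1/360
tracing s3 down its 3-map path: center (-1/2, -1/18), radius 1/270
tracing s4 down its 2-map path: center (-4/9, -1/18), radius 1/54
tracing s2 down its 1-map path: center (0, 0), radius 1/10


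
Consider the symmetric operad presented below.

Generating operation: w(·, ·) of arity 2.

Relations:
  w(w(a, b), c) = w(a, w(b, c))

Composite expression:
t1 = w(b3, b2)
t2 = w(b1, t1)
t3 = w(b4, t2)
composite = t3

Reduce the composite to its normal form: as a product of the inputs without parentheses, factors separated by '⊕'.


Under associativity of w, the answer is the b's in reading order.
w(b3, b2) unparenthesizes to b3 ⊕ b2
w(b1, w(b3, b2)) unparenthesizes to b1 ⊕ b3 ⊕ b2
w(b4, w(b1, w(b3, b2))) unparenthesizes to b4 ⊕ b1 ⊕ b3 ⊕ b2

b4 ⊕ b1 ⊕ b3 ⊕ b2


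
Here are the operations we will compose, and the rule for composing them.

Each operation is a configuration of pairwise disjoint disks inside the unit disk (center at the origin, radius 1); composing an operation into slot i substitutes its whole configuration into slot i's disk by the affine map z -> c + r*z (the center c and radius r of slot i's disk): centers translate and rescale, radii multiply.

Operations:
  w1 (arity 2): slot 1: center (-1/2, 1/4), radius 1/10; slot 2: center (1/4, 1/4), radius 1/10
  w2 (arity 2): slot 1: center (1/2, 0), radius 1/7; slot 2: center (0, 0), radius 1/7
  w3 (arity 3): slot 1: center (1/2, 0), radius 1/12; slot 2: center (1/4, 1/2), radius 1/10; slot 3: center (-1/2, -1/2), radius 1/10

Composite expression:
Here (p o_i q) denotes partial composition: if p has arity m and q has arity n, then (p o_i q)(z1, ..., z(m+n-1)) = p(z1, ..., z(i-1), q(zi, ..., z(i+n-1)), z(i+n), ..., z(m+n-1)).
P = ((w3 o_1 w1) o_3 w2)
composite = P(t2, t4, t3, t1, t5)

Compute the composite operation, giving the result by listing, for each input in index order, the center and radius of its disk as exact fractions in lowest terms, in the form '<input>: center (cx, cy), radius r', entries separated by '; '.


t1: center (1/4, 1/2), radius 1/70; t2: center (11/24, 1/48), radius 1/120; t3: center (3/10, 1/2), radius 1/70; t4: center (25/48, 1/48), radius 1/120; t5: center (-1/2, -1/2), radius 1/10

Below w3, radii multiply path by path; the t-disk centers shift.
t2 passes through 2 substitutions, ending at center (11/24, 1/48), radius 1/120
t4 passes through 2 substitutions, ending at center (25/48, 1/48), radius 1/120
t3 passes through 2 substitutions, ending at center (3/10, 1/2), radius 1/70
t1 passes through 2 substitutions, ending at center (1/4, 1/2), radius 1/70
t5 passes through 1 substitution, ending at center (-1/2, -1/2), radius 1/10
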